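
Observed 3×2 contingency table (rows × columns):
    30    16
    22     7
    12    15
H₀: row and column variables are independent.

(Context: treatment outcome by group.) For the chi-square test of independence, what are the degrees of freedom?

df = (r−1)(c−1) = (3−1)·(2−1) = 2

degrees of freedom = 2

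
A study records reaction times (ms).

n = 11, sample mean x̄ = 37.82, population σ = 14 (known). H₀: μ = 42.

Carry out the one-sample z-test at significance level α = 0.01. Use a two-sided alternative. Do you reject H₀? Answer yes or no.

reject H₀: no

SE = σ/√n = 14/√11 = 4.2212
z = (x̄−μ₀)/SE = (37.82−42)/4.2212 = -0.9902
p-value (two-sided) = 0.32205
At α=0.01: p ≥ α → fail to reject H₀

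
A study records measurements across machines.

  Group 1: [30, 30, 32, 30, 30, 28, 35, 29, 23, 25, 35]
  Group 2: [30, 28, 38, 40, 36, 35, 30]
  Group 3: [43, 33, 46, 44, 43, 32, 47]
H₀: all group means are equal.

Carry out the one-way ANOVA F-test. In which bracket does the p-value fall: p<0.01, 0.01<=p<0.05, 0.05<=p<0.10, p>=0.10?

Group means [29.73, 33.86, 41.14], grand mean 34.080
SSB = Σnᵢ(x̄ᵢ−x̄)² = 557.944; SSW = ΣΣ(x−x̄ᵢ)² = 479.896
MSB = 557.944/2 = 278.9719; MSW = 479.896/22 = 21.8135
F = MSB/MSW = 12.7890
df = (2, 22)
p-value (upper-tail) = 0.00021
→ bracket: p<0.01

p-value bracket: p<0.01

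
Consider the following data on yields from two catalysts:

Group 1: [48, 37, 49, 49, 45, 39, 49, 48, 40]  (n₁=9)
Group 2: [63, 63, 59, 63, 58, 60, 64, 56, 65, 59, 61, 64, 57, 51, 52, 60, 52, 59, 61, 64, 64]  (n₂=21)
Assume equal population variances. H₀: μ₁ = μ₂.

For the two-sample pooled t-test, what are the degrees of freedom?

degrees of freedom = 28

df = n₁ + n₂ − 2 = 9 + 21 − 2 = 28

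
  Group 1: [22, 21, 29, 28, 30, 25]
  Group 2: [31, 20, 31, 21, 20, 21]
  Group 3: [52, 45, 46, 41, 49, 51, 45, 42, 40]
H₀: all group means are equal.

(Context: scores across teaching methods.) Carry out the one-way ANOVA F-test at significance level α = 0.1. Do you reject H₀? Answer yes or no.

reject H₀: yes

Group means [25.83, 24.00, 45.67], grand mean 33.810
SSB = Σnᵢ(x̄ᵢ−x̄)² = 2224.405; SSW = ΣΣ(x−x̄ᵢ)² = 366.833
MSB = 2224.405/2 = 1112.2024; MSW = 366.833/18 = 20.3796
F = MSB/MSW = 54.5742
df = (2, 18)
p-value (upper-tail) = 0.00000
At α=0.1: p < α → reject H₀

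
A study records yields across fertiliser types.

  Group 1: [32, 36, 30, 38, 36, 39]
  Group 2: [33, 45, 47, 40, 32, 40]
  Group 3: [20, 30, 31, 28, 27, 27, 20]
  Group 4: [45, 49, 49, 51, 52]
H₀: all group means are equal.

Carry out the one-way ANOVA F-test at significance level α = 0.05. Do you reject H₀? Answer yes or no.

reject H₀: yes

Group means [35.17, 39.50, 26.14, 49.20], grand mean 36.542
SSB = Σnᵢ(x̄ᵢ−x̄)² = 1621.968; SSW = ΣΣ(x−x̄ᵢ)² = 393.990
MSB = 1621.968/3 = 540.6560; MSW = 393.990/20 = 19.6995
F = MSB/MSW = 27.4451
df = (3, 20)
p-value (upper-tail) = 0.00000
At α=0.05: p < α → reject H₀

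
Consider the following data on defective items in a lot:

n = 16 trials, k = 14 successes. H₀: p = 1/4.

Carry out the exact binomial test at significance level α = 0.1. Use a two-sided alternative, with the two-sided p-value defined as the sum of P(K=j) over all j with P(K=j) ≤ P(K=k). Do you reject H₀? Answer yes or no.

Exact binomial: n=16, k=14, p₀=1/4=0.2500
P(X=j) = C(n,j)·p₀^j·(1−p₀)^(n−j); p = Σ P(X=j) over j with P(X=j) ≤ P(X=14)
p-value (two-sided) = 0.00000
At α=0.1: p < α → reject H₀

reject H₀: yes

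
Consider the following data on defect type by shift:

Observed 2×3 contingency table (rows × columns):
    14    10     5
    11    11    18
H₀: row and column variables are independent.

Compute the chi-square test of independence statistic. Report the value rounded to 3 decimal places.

Row totals [29, 40], col totals [25, 21, 23], n=69
χ² = (14−10.51)²/10.51 + (10−8.83)²/8.83 + (5−9.67)²/9.67 + (11−14.49)²/14.49 + (11−12.17)²/12.17 + (18−13.33)²/13.33 = 6.1583
df = 2

test statistic = 6.158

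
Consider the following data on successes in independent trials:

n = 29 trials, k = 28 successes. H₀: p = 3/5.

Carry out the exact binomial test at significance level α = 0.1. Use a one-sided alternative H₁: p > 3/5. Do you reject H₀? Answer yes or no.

reject H₀: yes

Exact binomial: n=29, k=28, p₀=3/5=0.6000
P(X≥28) from Σ C(n,i)·p₀^i·(1−p₀)^(n−i)
p-value (one-sided, H₁ greater) = 0.00001
At α=0.1: p < α → reject H₀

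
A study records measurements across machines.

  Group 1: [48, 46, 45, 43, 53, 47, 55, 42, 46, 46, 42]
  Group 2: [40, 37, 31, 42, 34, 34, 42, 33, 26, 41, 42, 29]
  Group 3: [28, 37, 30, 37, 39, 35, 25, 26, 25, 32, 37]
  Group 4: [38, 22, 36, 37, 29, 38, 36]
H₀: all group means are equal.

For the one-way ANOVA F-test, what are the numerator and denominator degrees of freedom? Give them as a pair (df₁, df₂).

k = 4 groups, N = 41 total
df = (k−1, N−k) = (4−1, 41−4) = (3, 37)

degrees of freedom = [3, 37]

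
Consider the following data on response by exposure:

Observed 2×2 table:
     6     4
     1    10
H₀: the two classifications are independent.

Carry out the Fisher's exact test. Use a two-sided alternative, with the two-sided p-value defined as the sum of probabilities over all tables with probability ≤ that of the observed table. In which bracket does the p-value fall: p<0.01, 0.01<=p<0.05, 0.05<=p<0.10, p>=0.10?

p-value bracket: 0.01<=p<0.05

Margins: r₁=10, r₂=11, c₁=7, c₂=14, n=21
p_obs = C(10,6)·C(11,1)/C(21,7); sum pmf over tables with pmf ≤ p_obs
p-value (two-sided) = 0.02374
→ bracket: 0.01<=p<0.05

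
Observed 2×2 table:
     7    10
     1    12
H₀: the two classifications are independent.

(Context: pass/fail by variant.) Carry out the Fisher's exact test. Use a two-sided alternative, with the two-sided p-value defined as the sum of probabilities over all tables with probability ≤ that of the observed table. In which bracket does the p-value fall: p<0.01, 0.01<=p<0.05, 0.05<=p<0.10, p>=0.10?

p-value bracket: 0.05<=p<0.10

Margins: r₁=17, r₂=13, c₁=8, c₂=22, n=30
p_obs = C(17,7)·C(13,1)/C(30,8); sum pmf over tables with pmf ≤ p_obs
p-value (two-sided) = 0.09243
→ bracket: 0.05<=p<0.10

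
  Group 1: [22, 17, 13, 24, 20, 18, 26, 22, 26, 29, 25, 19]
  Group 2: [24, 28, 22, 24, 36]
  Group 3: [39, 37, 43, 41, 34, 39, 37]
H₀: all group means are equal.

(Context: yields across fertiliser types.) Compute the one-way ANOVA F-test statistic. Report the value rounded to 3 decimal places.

Group means [21.75, 26.80, 38.57], grand mean 27.708
SSB = Σnᵢ(x̄ᵢ−x̄)² = 1256.194; SSW = ΣΣ(x−x̄ᵢ)² = 404.764
MSB = 1256.194/2 = 628.0970; MSW = 404.764/21 = 19.2745
F = MSB/MSW = 32.5870
df = (2, 21)

test statistic = 32.587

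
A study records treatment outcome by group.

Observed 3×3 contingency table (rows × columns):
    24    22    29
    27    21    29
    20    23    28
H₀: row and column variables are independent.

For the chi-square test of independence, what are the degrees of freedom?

df = (r−1)(c−1) = (3−1)·(3−1) = 4

degrees of freedom = 4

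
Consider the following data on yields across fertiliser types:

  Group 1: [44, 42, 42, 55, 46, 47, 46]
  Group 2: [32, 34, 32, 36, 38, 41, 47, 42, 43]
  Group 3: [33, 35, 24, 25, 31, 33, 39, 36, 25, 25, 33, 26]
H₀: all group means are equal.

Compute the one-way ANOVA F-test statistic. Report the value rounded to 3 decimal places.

Group means [46.00, 38.33, 30.42], grand mean 36.857
SSB = Σnᵢ(x̄ᵢ−x̄)² = 1102.512; SSW = ΣΣ(x−x̄ᵢ)² = 634.917
MSB = 1102.512/2 = 551.2560; MSW = 634.917/25 = 25.3967
F = MSB/MSW = 21.7058
df = (2, 25)

test statistic = 21.706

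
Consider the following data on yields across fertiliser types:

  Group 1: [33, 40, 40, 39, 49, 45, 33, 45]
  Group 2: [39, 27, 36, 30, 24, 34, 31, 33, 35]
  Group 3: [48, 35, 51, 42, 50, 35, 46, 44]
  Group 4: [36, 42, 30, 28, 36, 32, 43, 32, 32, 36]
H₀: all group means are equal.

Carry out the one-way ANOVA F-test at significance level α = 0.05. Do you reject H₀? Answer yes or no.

Group means [40.50, 32.11, 43.88, 34.70], grand mean 37.457
SSB = Σnᵢ(x̄ᵢ−x̄)² = 736.822; SSW = ΣΣ(x−x̄ᵢ)² = 887.864
MSB = 736.822/3 = 245.6073; MSW = 887.864/31 = 28.6408
F = MSB/MSW = 8.5754
df = (3, 31)
p-value (upper-tail) = 0.00027
At α=0.05: p < α → reject H₀

reject H₀: yes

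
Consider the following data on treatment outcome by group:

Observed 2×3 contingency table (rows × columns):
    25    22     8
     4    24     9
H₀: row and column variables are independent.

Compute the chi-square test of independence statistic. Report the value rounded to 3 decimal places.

test statistic = 12.302

Row totals [55, 37], col totals [29, 46, 17], n=92
χ² = (25−17.34)²/17.34 + (22−27.50)²/27.50 + (8−10.16)²/10.16 + (4−11.66)²/11.66 + (24−18.50)²/18.50 + (9−6.84)²/6.84 = 12.3018
df = 2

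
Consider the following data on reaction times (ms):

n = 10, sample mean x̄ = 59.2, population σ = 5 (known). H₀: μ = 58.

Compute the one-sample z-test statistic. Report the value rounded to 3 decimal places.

test statistic = 0.759

SE = σ/√n = 5/√10 = 1.5811
z = (x̄−μ₀)/SE = (59.2−58)/1.5811 = 0.7589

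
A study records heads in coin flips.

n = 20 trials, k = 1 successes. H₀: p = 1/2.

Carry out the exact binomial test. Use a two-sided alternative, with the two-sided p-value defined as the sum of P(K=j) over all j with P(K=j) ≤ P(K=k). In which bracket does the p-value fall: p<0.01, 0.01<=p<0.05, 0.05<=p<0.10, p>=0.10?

p-value bracket: p<0.01

Exact binomial: n=20, k=1, p₀=1/2=0.5000
P(X=j) = C(n,j)·p₀^j·(1−p₀)^(n−j); p = Σ P(X=j) over j with P(X=j) ≤ P(X=1)
p-value (two-sided) = 0.00004
→ bracket: p<0.01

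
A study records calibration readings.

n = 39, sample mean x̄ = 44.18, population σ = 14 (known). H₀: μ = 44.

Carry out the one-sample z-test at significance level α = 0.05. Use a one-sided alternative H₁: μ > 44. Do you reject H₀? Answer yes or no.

reject H₀: no

SE = σ/√n = 14/√39 = 2.2418
z = (x̄−μ₀)/SE = (44.18−44)/2.2418 = 0.0803
p-value (one-sided, H₁ greater) = 0.46800
At α=0.05: p ≥ α → fail to reject H₀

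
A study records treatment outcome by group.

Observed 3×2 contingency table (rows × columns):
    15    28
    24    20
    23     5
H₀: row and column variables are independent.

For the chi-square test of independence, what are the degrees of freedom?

degrees of freedom = 2

df = (r−1)(c−1) = (3−1)·(2−1) = 2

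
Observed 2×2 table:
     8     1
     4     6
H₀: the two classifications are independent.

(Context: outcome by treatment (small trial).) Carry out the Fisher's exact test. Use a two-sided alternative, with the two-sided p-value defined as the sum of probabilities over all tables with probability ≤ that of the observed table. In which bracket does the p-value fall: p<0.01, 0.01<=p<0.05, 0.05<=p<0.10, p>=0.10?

p-value bracket: 0.05<=p<0.10

Margins: r₁=9, r₂=10, c₁=12, c₂=7, n=19
p_obs = C(9,8)·C(10,4)/C(19,12); sum pmf over tables with pmf ≤ p_obs
p-value (two-sided) = 0.05728
→ bracket: 0.05<=p<0.10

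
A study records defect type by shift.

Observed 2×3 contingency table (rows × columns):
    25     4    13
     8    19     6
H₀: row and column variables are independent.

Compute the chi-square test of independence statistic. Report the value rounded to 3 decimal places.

test statistic = 20.332

Row totals [42, 33], col totals [33, 23, 19], n=75
χ² = (25−18.48)²/18.48 + (4−12.88)²/12.88 + (13−10.64)²/10.64 + (8−14.52)²/14.52 + (19−10.12)²/10.12 + (6−8.36)²/8.36 = 20.3319
df = 2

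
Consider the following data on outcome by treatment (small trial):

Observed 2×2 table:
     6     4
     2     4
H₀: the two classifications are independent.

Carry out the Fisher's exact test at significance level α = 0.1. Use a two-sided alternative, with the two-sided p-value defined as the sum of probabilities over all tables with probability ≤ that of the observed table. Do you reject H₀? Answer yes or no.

reject H₀: no

Margins: r₁=10, r₂=6, c₁=8, c₂=8, n=16
p_obs = C(10,6)·C(6,2)/C(16,8); sum pmf over tables with pmf ≤ p_obs
p-value (two-sided) = 0.60839
At α=0.1: p ≥ α → fail to reject H₀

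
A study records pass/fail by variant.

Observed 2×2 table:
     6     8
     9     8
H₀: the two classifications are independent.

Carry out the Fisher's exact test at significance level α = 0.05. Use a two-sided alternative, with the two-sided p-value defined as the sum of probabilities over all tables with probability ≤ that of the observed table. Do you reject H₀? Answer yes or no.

reject H₀: no

Margins: r₁=14, r₂=17, c₁=15, c₂=16, n=31
p_obs = C(14,6)·C(17,9)/C(31,15); sum pmf over tables with pmf ≤ p_obs
p-value (two-sided) = 0.72239
At α=0.05: p ≥ α → fail to reject H₀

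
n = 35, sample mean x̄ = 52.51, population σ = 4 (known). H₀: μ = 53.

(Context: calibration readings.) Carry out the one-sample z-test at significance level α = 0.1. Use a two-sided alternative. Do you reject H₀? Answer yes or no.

reject H₀: no

SE = σ/√n = 4/√35 = 0.6761
z = (x̄−μ₀)/SE = (52.51−53)/0.6761 = -0.7247
p-value (two-sided) = 0.46862
At α=0.1: p ≥ α → fail to reject H₀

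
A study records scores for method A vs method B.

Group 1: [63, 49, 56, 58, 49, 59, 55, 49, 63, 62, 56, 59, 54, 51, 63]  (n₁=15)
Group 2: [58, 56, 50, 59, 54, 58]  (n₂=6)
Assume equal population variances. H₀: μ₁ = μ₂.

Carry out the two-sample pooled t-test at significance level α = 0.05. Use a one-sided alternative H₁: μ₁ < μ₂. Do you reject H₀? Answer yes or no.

x̄₁=56.400, s₁=5.207, n₁=15
x̄₂=55.833, s₂=3.371, n₂=6
s_p² = [14·5.207² + 5·3.371²]/19 = 22.9702
SE = √(s_p²·(1/15+1/6)) = 2.3151
t = (56.400−55.833)/2.3151 = 0.2448
df = 19
p-value (one-sided, H₁ less) = 0.59537
At α=0.05: p ≥ α → fail to reject H₀

reject H₀: no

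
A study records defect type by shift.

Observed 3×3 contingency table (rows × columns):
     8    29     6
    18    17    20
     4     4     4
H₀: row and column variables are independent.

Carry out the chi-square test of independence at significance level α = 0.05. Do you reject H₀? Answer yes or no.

reject H₀: yes

Row totals [43, 55, 12], col totals [30, 50, 30], n=110
χ² = (8−11.73)²/11.73 + (29−19.55)²/19.55 + (6−11.73)²/11.73 + (18−15.00)²/15.00 + (17−25.00)²/25.00 + (20−15.00)²/15.00 + (4−3.27)²/3.27 + (4−5.45)²/5.45 + (4−3.27)²/3.27 = 14.0928
df = 4
p-value (upper-tail) = 0.00700
At α=0.05: p < α → reject H₀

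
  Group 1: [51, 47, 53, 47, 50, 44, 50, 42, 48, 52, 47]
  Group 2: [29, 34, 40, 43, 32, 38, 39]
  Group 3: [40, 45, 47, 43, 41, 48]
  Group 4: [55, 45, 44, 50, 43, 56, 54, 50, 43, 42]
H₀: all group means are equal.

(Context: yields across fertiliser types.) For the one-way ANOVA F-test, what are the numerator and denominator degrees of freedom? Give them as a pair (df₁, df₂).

k = 4 groups, N = 34 total
df = (k−1, N−k) = (4−1, 34−4) = (3, 30)

degrees of freedom = [3, 30]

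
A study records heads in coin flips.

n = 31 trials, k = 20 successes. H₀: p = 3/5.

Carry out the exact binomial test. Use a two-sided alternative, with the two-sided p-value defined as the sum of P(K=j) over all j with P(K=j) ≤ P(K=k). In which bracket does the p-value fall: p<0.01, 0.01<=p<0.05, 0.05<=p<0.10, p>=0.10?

Exact binomial: n=31, k=20, p₀=3/5=0.6000
P(X=j) = C(n,j)·p₀^j·(1−p₀)^(n−j); p = Σ P(X=j) over j with P(X=j) ≤ P(X=20)
p-value (two-sided) = 0.71515
→ bracket: p>=0.10

p-value bracket: p>=0.10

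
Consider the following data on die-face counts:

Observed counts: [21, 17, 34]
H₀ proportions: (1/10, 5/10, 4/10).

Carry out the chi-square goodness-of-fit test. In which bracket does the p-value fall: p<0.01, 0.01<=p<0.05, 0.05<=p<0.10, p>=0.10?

p-value bracket: p<0.01

n = 72; E_i = n·p_i = [7.20, 36.00, 28.80]
χ² = (21−7.20)²/7.20 + (17−36.00)²/36.00 + (34−28.80)²/28.80 = 37.4167
df = 2
p-value (upper-tail) = 0.00000
→ bracket: p<0.01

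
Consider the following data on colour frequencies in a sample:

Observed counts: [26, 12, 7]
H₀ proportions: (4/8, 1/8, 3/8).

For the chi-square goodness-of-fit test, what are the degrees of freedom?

degrees of freedom = 2

df = k − 1 = 3 − 1 = 2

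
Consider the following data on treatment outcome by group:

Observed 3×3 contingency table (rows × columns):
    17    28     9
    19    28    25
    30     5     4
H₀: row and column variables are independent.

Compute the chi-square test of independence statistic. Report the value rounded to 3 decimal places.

test statistic = 35.052

Row totals [54, 72, 39], col totals [66, 61, 38], n=165
χ² = (17−21.60)²/21.60 + (28−19.96)²/19.96 + (9−12.44)²/12.44 + (19−28.80)²/28.80 + (28−26.62)²/26.62 + (25−16.58)²/16.58 + (30−15.60)²/15.60 + (5−14.42)²/14.42 + (4−8.98)²/8.98 = 35.0520
df = 4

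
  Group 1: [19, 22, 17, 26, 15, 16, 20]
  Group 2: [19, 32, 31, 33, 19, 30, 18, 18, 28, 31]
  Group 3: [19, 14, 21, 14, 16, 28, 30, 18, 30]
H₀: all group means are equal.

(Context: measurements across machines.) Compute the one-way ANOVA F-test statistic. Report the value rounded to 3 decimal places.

Group means [19.29, 25.90, 21.11], grand mean 22.462
SSB = Σnᵢ(x̄ᵢ−x̄)² = 205.244; SSW = ΣΣ(x−x̄ᵢ)² = 815.217
MSB = 205.244/2 = 102.6220; MSW = 815.217/23 = 35.4442
F = MSB/MSW = 2.8953
df = (2, 23)

test statistic = 2.895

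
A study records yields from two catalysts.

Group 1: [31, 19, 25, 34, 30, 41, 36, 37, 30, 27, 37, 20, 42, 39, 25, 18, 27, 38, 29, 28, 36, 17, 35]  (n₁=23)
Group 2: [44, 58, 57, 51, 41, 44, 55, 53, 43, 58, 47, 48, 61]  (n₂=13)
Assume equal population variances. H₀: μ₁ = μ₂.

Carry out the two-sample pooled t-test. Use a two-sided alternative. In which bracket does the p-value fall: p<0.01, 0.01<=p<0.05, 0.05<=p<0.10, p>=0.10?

x̄₁=30.478, s₁=7.458, n₁=23
x̄₂=50.769, s₂=6.710, n₂=13
s_p² = [22·7.458² + 12·6.710²]/34 = 51.8837
SE = √(s_p²·(1/23+1/13)) = 2.4994
t = (30.478−50.769)/2.4994 = -8.1184
df = 34
p-value (two-sided) = 0.00000
→ bracket: p<0.01

p-value bracket: p<0.01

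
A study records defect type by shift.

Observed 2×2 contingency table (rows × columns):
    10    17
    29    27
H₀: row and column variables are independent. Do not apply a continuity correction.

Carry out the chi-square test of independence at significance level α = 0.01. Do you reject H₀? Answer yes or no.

Row totals [27, 56], col totals [39, 44], n=83
χ² = (10−12.69)²/12.69 + (17−14.31)²/14.31 + (29−26.31)²/26.31 + (27−29.69)²/29.69 = 1.5908
df = 1
p-value (upper-tail) = 0.20721
At α=0.01: p ≥ α → fail to reject H₀

reject H₀: no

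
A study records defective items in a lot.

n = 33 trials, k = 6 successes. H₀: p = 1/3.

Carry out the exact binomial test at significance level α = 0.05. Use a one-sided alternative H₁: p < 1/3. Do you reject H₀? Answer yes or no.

reject H₀: yes

Exact binomial: n=33, k=6, p₀=1/3=0.3333
P(X≤6) from Σ C(n,i)·p₀^i·(1−p₀)^(n−i)
p-value (one-sided, H₁ less) = 0.04344
At α=0.05: p < α → reject H₀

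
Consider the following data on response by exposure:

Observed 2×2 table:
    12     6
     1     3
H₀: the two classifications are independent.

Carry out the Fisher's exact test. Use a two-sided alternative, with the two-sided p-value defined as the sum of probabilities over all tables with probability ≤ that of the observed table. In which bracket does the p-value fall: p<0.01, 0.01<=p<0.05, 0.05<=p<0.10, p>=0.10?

p-value bracket: p>=0.10

Margins: r₁=18, r₂=4, c₁=13, c₂=9, n=22
p_obs = C(18,12)·C(4,1)/C(22,13); sum pmf over tables with pmf ≤ p_obs
p-value (two-sided) = 0.26425
→ bracket: p>=0.10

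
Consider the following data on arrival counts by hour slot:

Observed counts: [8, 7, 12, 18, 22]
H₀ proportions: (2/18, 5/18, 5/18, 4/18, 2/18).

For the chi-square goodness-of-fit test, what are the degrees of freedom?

degrees of freedom = 4

df = k − 1 = 5 − 1 = 4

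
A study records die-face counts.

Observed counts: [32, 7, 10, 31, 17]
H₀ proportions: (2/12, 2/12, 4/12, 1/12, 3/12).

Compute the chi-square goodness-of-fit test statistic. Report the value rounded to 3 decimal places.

n = 97; E_i = n·p_i = [16.17, 16.17, 32.33, 8.08, 24.25]
χ² = (32−16.17)²/16.17 + (7−16.17)²/16.17 + (10−32.33)²/32.33 + (31−8.08)²/8.08 + (17−24.25)²/24.25 = 103.2680
df = 4

test statistic = 103.268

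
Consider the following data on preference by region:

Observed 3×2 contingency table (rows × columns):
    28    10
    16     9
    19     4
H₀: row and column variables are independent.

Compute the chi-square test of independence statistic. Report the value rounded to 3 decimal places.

Row totals [38, 25, 23], col totals [63, 23], n=86
χ² = (28−27.84)²/27.84 + (10−10.16)²/10.16 + (16−18.31)²/18.31 + (9−6.69)²/6.69 + (19−16.85)²/16.85 + (4−6.15)²/6.15 = 2.1237
df = 2

test statistic = 2.124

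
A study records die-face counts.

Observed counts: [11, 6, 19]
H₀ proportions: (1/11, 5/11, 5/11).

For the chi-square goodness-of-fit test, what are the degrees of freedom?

df = k − 1 = 3 − 1 = 2

degrees of freedom = 2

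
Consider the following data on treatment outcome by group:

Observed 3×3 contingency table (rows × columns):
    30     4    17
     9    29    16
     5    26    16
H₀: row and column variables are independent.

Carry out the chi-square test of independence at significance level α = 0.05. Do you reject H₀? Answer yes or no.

reject H₀: yes

Row totals [51, 54, 47], col totals [44, 59, 49], n=152
χ² = (30−14.76)²/14.76 + (4−19.80)²/19.80 + (17−16.44)²/16.44 + (9−15.63)²/15.63 + (29−20.96)²/20.96 + (16−17.41)²/17.41 + (5−13.61)²/13.61 + (26−18.24)²/18.24 + (16−15.15)²/15.15 = 43.1481
df = 4
p-value (upper-tail) = 0.00000
At α=0.05: p < α → reject H₀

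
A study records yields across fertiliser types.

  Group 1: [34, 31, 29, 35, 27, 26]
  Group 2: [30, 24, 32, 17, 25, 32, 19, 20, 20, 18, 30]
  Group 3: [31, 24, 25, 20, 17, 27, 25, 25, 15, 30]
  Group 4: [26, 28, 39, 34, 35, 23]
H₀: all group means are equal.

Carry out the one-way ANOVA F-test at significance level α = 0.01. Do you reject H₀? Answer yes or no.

Group means [30.33, 24.27, 23.90, 30.83], grand mean 26.455
SSB = Σnᵢ(x̄ᵢ−x̄)² = 322.933; SSW = ΣΣ(x−x̄ᵢ)² = 839.248
MSB = 322.933/3 = 107.6444; MSW = 839.248/29 = 28.9396
F = MSB/MSW = 3.7196
df = (3, 29)
p-value (upper-tail) = 0.02232
At α=0.01: p ≥ α → fail to reject H₀

reject H₀: no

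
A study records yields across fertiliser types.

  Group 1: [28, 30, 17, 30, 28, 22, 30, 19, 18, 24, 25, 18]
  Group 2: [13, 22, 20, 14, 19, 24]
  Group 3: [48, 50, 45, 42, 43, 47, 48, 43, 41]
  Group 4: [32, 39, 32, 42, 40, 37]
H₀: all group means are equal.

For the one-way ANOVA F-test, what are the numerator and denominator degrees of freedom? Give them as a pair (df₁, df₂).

degrees of freedom = [3, 29]

k = 4 groups, N = 33 total
df = (k−1, N−k) = (4−1, 33−4) = (3, 29)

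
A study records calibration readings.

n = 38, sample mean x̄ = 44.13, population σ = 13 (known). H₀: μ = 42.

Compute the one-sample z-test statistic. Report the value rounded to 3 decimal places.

test statistic = 1.010

SE = σ/√n = 13/√38 = 2.1089
z = (x̄−μ₀)/SE = (44.13−42)/2.1089 = 1.0100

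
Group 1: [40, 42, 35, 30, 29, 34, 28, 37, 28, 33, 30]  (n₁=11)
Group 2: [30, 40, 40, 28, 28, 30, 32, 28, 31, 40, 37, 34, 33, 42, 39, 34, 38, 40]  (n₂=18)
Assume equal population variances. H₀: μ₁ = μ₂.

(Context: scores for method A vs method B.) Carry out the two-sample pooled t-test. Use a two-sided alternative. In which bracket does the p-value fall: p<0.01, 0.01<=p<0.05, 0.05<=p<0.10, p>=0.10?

x̄₁=33.273, s₁=4.839, n₁=11
x̄₂=34.667, s₂=4.875, n₂=18
s_p² = [10·4.839² + 17·4.875²]/27 = 23.6364
SE = √(s_p²·(1/11+1/18)) = 1.8606
t = (33.273−34.667)/1.8606 = -0.7492
df = 27
p-value (two-sided) = 0.46023
→ bracket: p>=0.10

p-value bracket: p>=0.10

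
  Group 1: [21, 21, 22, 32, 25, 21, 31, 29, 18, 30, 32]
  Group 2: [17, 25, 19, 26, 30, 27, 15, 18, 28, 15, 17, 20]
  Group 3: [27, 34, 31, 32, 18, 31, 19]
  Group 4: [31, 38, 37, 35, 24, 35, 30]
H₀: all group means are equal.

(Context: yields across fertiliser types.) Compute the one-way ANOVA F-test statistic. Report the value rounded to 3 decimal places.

test statistic = 6.619

Group means [25.64, 21.42, 27.43, 32.86], grand mean 25.973
SSB = Σnᵢ(x̄ᵢ−x̄)² = 596.939; SSW = ΣΣ(x−x̄ᵢ)² = 992.034
MSB = 596.939/3 = 198.9798; MSW = 992.034/33 = 30.0616
F = MSB/MSW = 6.6191
df = (3, 33)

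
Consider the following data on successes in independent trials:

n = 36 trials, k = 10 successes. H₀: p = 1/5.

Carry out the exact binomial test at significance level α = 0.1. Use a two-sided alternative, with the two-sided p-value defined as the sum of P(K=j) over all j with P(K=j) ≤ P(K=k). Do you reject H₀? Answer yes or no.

reject H₀: no

Exact binomial: n=36, k=10, p₀=1/5=0.2000
P(X=j) = C(n,j)·p₀^j·(1−p₀)^(n−j); p = Σ P(X=j) over j with P(X=j) ≤ P(X=10)
p-value (two-sided) = 0.29448
At α=0.1: p ≥ α → fail to reject H₀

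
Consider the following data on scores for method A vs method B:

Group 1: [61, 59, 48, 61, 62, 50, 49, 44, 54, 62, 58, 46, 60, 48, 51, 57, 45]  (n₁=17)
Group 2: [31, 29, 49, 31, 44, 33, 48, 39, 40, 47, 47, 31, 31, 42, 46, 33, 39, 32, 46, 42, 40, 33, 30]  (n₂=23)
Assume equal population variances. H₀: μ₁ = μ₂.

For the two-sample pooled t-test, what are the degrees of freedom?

degrees of freedom = 38

df = n₁ + n₂ − 2 = 17 + 23 − 2 = 38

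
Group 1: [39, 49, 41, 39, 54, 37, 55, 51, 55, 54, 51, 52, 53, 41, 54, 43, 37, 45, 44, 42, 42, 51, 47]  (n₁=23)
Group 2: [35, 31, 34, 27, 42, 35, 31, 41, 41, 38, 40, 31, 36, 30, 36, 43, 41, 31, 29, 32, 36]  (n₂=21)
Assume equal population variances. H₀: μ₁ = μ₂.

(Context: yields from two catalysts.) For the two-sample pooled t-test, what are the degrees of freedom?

df = n₁ + n₂ − 2 = 23 + 21 − 2 = 42

degrees of freedom = 42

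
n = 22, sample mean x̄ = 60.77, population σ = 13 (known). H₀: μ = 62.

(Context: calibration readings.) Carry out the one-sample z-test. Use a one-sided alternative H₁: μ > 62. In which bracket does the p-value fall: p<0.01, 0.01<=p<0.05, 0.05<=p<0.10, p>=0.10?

p-value bracket: p>=0.10

SE = σ/√n = 13/√22 = 2.7716
z = (x̄−μ₀)/SE = (60.77−62)/2.7716 = -0.4438
p-value (one-sided, H₁ greater) = 0.67140
→ bracket: p>=0.10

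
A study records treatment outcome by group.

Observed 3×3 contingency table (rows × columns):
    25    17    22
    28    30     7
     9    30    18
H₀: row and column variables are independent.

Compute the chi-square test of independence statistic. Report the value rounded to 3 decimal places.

test statistic = 21.646

Row totals [64, 65, 57], col totals [62, 77, 47], n=186
χ² = (25−21.33)²/21.33 + (17−26.49)²/26.49 + (22−16.17)²/16.17 + (28−21.67)²/21.67 + (30−26.91)²/26.91 + (7−16.42)²/16.42 + (9−19.00)²/19.00 + (30−23.60)²/23.60 + (18−14.40)²/14.40 = 21.6463
df = 4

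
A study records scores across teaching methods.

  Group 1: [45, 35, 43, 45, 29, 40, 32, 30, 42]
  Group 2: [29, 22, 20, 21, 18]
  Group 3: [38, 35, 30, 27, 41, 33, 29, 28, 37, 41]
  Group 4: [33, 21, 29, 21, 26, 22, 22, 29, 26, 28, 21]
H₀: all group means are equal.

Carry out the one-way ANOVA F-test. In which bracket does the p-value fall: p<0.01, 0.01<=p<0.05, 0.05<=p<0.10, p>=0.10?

Group means [37.89, 22.00, 33.90, 25.27], grand mean 30.514
SSB = Σnᵢ(x̄ᵢ−x̄)² = 1268.772; SSW = ΣΣ(x−x̄ᵢ)² = 825.971
MSB = 1268.772/3 = 422.9241; MSW = 825.971/31 = 26.6442
F = MSB/MSW = 15.8730
df = (3, 31)
p-value (upper-tail) = 0.00000
→ bracket: p<0.01

p-value bracket: p<0.01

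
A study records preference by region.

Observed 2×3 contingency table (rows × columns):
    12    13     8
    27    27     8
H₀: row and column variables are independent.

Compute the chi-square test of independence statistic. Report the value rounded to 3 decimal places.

Row totals [33, 62], col totals [39, 40, 16], n=95
χ² = (12−13.55)²/13.55 + (13−13.89)²/13.89 + (8−5.56)²/5.56 + (27−25.45)²/25.45 + (27−26.11)²/26.11 + (8−10.44)²/10.44 = 2.0033
df = 2

test statistic = 2.003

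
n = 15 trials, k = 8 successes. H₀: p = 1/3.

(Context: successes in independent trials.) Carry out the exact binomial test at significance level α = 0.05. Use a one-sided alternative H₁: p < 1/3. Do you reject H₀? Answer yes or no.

Exact binomial: n=15, k=8, p₀=1/3=0.3333
P(X≤8) from Σ C(n,i)·p₀^i·(1−p₀)^(n−i)
p-value (one-sided, H₁ less) = 0.96917
At α=0.05: p ≥ α → fail to reject H₀

reject H₀: no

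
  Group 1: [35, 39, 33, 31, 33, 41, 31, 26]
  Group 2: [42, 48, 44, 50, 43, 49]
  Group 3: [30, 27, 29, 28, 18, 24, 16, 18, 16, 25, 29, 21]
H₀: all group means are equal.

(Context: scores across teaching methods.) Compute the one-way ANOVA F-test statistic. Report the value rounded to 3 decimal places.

Group means [33.62, 46.00, 23.42], grand mean 31.769
SSB = Σnᵢ(x̄ᵢ−x̄)² = 2079.824; SSW = ΣΣ(x−x̄ᵢ)² = 532.792
MSB = 2079.824/2 = 1039.9119; MSW = 532.792/23 = 23.1649
F = MSB/MSW = 44.8918
df = (2, 23)

test statistic = 44.892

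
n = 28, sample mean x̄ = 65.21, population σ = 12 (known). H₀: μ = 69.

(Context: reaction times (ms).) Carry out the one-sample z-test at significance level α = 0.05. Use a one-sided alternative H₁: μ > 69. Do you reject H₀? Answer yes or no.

reject H₀: no

SE = σ/√n = 12/√28 = 2.2678
z = (x̄−μ₀)/SE = (65.21−69)/2.2678 = -1.6712
p-value (one-sided, H₁ greater) = 0.95266
At α=0.05: p ≥ α → fail to reject H₀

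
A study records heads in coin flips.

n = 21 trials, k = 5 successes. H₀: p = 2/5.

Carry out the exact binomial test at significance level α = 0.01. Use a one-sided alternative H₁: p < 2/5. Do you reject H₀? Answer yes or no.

reject H₀: no

Exact binomial: n=21, k=5, p₀=2/5=0.4000
P(X≤5) from Σ C(n,i)·p₀^i·(1−p₀)^(n−i)
p-value (one-sided, H₁ less) = 0.09574
At α=0.01: p ≥ α → fail to reject H₀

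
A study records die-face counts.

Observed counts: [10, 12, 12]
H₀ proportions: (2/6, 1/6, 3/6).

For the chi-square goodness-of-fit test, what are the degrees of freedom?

degrees of freedom = 2

df = k − 1 = 3 − 1 = 2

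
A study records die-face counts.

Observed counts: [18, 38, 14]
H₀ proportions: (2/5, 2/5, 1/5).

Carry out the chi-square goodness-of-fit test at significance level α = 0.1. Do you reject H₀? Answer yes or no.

n = 70; E_i = n·p_i = [28.00, 28.00, 14.00]
χ² = (18−28.00)²/28.00 + (38−28.00)²/28.00 + (14−14.00)²/14.00 = 7.1429
df = 2
p-value (upper-tail) = 0.02812
At α=0.1: p < α → reject H₀

reject H₀: yes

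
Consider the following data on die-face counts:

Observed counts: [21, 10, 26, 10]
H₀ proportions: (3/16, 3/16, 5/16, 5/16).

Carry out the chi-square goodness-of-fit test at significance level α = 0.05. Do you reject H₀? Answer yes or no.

reject H₀: yes

n = 67; E_i = n·p_i = [12.56, 12.56, 20.94, 20.94]
χ² = (21−12.56)²/12.56 + (10−12.56)²/12.56 + (26−20.94)²/20.94 + (10−20.94)²/20.94 = 13.1274
df = 3
p-value (upper-tail) = 0.00437
At α=0.05: p < α → reject H₀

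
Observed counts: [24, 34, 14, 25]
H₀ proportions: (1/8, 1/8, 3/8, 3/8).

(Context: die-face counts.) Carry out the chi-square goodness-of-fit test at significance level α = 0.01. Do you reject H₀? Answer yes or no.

reject H₀: yes

n = 97; E_i = n·p_i = [12.12, 12.12, 36.38, 36.38]
χ² = (24−12.12)²/12.12 + (34−12.12)²/12.12 + (14−36.38)²/36.38 + (25−36.38)²/36.38 = 68.4158
df = 3
p-value (upper-tail) = 0.00000
At α=0.01: p < α → reject H₀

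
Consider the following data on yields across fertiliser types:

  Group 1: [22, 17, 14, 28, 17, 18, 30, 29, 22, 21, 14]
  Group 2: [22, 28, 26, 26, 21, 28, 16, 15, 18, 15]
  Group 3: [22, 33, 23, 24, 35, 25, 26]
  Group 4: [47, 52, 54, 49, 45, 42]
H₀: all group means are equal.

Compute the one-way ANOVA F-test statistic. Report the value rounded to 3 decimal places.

test statistic = 40.112

Group means [21.09, 21.50, 26.86, 48.17], grand mean 27.176
SSB = Σnᵢ(x̄ᵢ−x̄)² = 3373.842; SSW = ΣΣ(x−x̄ᵢ)² = 841.100
MSB = 3373.842/3 = 1124.6139; MSW = 841.100/30 = 28.0367
F = MSB/MSW = 40.1123
df = (3, 30)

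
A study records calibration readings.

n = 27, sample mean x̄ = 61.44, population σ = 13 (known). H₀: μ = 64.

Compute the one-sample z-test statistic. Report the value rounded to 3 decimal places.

test statistic = -1.023

SE = σ/√n = 13/√27 = 2.5019
z = (x̄−μ₀)/SE = (61.44−64)/2.5019 = -1.0232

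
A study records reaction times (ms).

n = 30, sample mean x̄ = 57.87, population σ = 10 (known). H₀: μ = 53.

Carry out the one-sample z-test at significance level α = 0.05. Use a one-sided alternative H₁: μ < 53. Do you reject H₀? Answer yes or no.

reject H₀: no

SE = σ/√n = 10/√30 = 1.8257
z = (x̄−μ₀)/SE = (57.87−53)/1.8257 = 2.6674
p-value (one-sided, H₁ less) = 0.99618
At α=0.05: p ≥ α → fail to reject H₀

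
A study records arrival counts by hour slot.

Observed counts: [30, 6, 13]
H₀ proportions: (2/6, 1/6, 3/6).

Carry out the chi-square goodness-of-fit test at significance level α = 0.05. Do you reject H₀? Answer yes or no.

reject H₀: yes

n = 49; E_i = n·p_i = [16.33, 8.17, 24.50]
χ² = (30−16.33)²/16.33 + (6−8.17)²/8.17 + (13−24.50)²/24.50 = 17.4082
df = 2
p-value (upper-tail) = 0.00017
At α=0.05: p < α → reject H₀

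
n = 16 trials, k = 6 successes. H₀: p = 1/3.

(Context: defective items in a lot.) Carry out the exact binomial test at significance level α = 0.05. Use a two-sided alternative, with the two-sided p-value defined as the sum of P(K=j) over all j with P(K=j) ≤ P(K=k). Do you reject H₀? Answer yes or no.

Exact binomial: n=16, k=6, p₀=1/3=0.3333
P(X=j) = C(n,j)·p₀^j·(1−p₀)^(n−j); p = Σ P(X=j) over j with P(X=j) ≤ P(X=6)
p-value (two-sided) = 0.79219
At α=0.05: p ≥ α → fail to reject H₀

reject H₀: no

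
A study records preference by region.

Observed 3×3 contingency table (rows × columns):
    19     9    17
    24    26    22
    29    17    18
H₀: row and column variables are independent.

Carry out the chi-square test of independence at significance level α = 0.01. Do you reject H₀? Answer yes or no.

Row totals [45, 72, 64], col totals [72, 52, 57], n=181
χ² = (19−17.90)²/17.90 + (9−12.93)²/12.93 + (17−14.17)²/14.17 + (24−28.64)²/28.64 + (26−20.69)²/20.69 + (22−22.67)²/22.67 + (29−25.46)²/25.46 + (17−18.39)²/18.39 + (18−20.15)²/20.15 = 4.7910
df = 4
p-value (upper-tail) = 0.30942
At α=0.01: p ≥ α → fail to reject H₀

reject H₀: no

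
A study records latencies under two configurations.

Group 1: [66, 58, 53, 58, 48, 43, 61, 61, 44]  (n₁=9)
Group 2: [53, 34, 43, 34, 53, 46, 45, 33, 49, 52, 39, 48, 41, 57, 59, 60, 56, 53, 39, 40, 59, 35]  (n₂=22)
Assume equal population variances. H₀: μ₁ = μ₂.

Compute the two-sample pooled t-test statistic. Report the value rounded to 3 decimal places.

test statistic = 2.296

x̄₁=54.667, s₁=8.124, n₁=9
x̄₂=46.727, s₂=8.961, n₂=22
s_p² = [8·8.124² + 21·8.961²]/29 = 76.3574
SE = √(s_p²·(1/9+1/22)) = 3.4576
t = (54.667−46.727)/3.4576 = 2.2962
df = 29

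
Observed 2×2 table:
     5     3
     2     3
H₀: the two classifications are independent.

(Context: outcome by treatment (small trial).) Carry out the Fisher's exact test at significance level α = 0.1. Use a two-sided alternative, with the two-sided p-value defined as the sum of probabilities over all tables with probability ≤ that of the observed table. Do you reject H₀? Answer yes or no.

reject H₀: no

Margins: r₁=8, r₂=5, c₁=7, c₂=6, n=13
p_obs = C(8,5)·C(5,2)/C(13,7); sum pmf over tables with pmf ≤ p_obs
p-value (two-sided) = 0.59207
At α=0.1: p ≥ α → fail to reject H₀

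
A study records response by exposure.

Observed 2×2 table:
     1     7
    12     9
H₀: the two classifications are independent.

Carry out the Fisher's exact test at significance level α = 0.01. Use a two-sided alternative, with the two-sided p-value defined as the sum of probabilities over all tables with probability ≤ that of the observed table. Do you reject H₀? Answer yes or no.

Margins: r₁=8, r₂=21, c₁=13, c₂=16, n=29
p_obs = C(8,1)·C(21,12)/C(29,13); sum pmf over tables with pmf ≤ p_obs
p-value (two-sided) = 0.04434
At α=0.01: p ≥ α → fail to reject H₀

reject H₀: no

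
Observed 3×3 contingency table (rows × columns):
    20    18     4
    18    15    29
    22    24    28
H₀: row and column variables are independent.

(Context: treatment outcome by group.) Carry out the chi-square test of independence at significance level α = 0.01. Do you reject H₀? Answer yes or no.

Row totals [42, 62, 74], col totals [60, 57, 61], n=178
χ² = (20−14.16)²/14.16 + (18−13.45)²/13.45 + (4−14.39)²/14.39 + (18−20.90)²/20.90 + (15−19.85)²/19.85 + (29−21.25)²/21.25 + (22−24.94)²/24.94 + (24−23.70)²/23.70 + (28−25.36)²/25.36 = 16.4998
df = 4
p-value (upper-tail) = 0.00242
At α=0.01: p < α → reject H₀

reject H₀: yes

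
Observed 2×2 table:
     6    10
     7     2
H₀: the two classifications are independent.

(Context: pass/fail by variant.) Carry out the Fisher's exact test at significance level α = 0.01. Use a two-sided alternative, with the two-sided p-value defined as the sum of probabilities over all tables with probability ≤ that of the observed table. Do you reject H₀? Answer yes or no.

reject H₀: no

Margins: r₁=16, r₂=9, c₁=13, c₂=12, n=25
p_obs = C(16,6)·C(9,7)/C(25,13); sum pmf over tables with pmf ≤ p_obs
p-value (two-sided) = 0.09684
At α=0.01: p ≥ α → fail to reject H₀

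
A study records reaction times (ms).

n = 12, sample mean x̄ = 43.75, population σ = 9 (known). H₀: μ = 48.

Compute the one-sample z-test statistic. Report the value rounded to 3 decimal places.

test statistic = -1.636

SE = σ/√n = 9/√12 = 2.5981
z = (x̄−μ₀)/SE = (43.75−48)/2.5981 = -1.6358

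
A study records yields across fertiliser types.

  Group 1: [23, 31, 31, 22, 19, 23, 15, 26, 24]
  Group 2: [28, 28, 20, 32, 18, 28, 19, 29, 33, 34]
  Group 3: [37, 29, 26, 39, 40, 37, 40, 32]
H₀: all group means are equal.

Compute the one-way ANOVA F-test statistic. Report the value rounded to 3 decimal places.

Group means [23.78, 26.90, 35.00], grand mean 28.259
SSB = Σnᵢ(x̄ᵢ−x̄)² = 562.730; SSW = ΣΣ(x−x̄ᵢ)² = 724.456
MSB = 562.730/2 = 281.3648; MSW = 724.456/24 = 30.1856
F = MSB/MSW = 9.3211
df = (2, 24)

test statistic = 9.321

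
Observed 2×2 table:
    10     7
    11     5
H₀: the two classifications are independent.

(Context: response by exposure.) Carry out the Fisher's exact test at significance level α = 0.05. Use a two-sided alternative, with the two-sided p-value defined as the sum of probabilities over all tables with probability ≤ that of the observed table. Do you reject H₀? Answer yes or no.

Margins: r₁=17, r₂=16, c₁=21, c₂=12, n=33
p_obs = C(17,10)·C(16,11)/C(33,21); sum pmf over tables with pmf ≤ p_obs
p-value (two-sided) = 0.72068
At α=0.05: p ≥ α → fail to reject H₀

reject H₀: no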